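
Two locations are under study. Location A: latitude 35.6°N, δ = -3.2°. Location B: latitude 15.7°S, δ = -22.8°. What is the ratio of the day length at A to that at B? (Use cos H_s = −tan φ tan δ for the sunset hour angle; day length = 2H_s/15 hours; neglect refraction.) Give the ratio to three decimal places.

0.906

A: H_s = arccos(−tan 35.6° · tan -3.2°) = 87.71°, so 2H_s/15 = 11.6947 h.
B: H_s = arccos(−tan -15.7° · tan -22.8°) = 96.79°, so 2H_s/15 = 12.9053 h.
Ratio A/B = 11.6947 / 12.9053 = 0.9062.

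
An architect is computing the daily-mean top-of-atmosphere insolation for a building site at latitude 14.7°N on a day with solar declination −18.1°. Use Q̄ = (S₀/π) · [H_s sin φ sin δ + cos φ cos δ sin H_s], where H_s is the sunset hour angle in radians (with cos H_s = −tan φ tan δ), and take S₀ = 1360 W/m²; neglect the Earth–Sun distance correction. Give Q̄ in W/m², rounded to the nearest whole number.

346 W/m²

−tan φ tan δ = −(0.2623)(-0.3269) = 0.0857; H_s = arccos(0.0857) = 85.08°. In radians, H_s = 1.4849.
H_s sin φ sin δ = 1.4849 × 0.2538 × -0.3107 = -0.1171.
cos φ cos δ sin H_s = 0.9673 × 0.9505 × 0.9963 = 0.9160.
Q̄ = (1360/π) × (-0.1171 + 0.9160) = 432.90 × 0.7989 = 345.84 W/m².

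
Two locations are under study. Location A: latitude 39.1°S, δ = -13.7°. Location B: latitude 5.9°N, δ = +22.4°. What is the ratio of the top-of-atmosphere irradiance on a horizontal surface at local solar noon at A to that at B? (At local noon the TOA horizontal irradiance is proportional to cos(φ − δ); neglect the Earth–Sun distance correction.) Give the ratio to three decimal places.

0.942

A: cos θ_z = cos(-39.1° − (-13.7°)) = 0.9033.
B: cos θ_z = cos(5.9° − (22.4°)) = 0.9588.
Ratio A/B = 0.9033 / 0.9588 = 0.9421.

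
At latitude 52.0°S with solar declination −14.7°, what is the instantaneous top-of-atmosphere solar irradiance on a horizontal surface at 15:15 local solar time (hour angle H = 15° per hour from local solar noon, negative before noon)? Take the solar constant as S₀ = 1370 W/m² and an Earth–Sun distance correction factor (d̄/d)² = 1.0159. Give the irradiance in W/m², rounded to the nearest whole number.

Hour angle H = 15° × (15.25 − 12) = 48.75°.
cos θ_z = sin(-52.0°) sin(-14.7°) + cos(-52.0°) cos(-14.7°) cos(48.75°) = 0.2000 + 0.3926 = 0.5926.
Top-of-atmosphere irradiance = S₀ (d̄/d)² cos θ_z = 1370 × 1.0159 × 0.5926 = 824.77 W/m².

825 W/m²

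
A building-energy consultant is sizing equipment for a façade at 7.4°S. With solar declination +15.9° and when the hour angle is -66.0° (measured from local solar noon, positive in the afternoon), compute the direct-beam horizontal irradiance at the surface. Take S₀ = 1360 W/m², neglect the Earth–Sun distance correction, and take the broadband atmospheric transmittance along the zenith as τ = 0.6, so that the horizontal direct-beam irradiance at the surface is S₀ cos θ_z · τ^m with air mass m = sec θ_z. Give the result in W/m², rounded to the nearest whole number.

113 W/m²

cos θ_z = sin(-7.4°) sin(15.9°) + cos(-7.4°) cos(15.9°) cos(-66.00°) = -0.0353 + 0.3879 = 0.3526.
Air mass m = 1/cos θ_z = 1/0.3526 = 2.836; τ^m = 0.6^2.836 = 0.2349.
Surface direct beam = 1360 × 0.3526 × 0.2349 = 112.64 W/m².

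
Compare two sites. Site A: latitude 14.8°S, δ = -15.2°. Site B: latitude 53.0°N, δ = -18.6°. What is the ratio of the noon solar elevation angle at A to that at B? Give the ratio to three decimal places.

A: 90° − |-14.8 − (-15.2)| = 89.60°.
B: 90° − |53.0 − (-18.6)| = 18.40°.
Ratio A/B = 89.6000 / 18.4000 = 4.8696.

4.870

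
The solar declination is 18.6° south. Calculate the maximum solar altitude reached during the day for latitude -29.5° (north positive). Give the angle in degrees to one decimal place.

At local solar noon the hour angle is zero, so the elevation is 90° − |φ − δ| = 90° − |-29.5° − (-18.6°)| = 90° − 10.9° = 79.1°.

79.1°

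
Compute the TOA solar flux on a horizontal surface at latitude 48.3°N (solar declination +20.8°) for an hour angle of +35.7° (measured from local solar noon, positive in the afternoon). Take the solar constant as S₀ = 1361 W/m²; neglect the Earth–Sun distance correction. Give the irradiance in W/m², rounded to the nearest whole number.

1048 W/m²

With φ = 48.3°, δ = 20.8°, H = 35.70°: sin φ sin δ = 0.2651, cos φ cos δ cos H = 0.5050, so cos θ_z = 0.7701.
Top-of-atmosphere irradiance = S₀ cos θ_z = 1361 × 0.7701 = 1048.11 W/m².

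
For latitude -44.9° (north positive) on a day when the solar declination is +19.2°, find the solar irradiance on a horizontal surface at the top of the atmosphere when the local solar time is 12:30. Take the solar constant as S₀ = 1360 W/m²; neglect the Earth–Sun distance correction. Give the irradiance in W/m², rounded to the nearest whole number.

Hour angle H = 15° × (12.5 − 12) = 7.50°.
With φ = -44.9°, δ = 19.2°, H = 7.50°: sin φ sin δ = -0.2321, cos φ cos δ cos H = 0.6632, so cos θ_z = 0.4311.
Top-of-atmosphere irradiance = S₀ cos θ_z = 1360 × 0.4311 = 586.30 W/m².

586 W/m²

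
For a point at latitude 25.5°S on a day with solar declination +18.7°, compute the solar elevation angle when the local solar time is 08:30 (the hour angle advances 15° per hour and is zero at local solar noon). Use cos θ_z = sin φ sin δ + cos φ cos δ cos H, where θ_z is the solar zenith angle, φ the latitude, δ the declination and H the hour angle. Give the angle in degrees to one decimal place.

22.5°

Hour angle H = 15° × (8.5 − 12) = -52.50°.
cos θ_z = sin φ sin δ + cos φ cos δ cos H = (-0.4305)(0.3206) + (0.9026)(0.9472)(0.6088) = 0.3825.
θ_z = arccos(0.3825) = 67.51°, so the elevation is 90° − 67.51° = 22.49°.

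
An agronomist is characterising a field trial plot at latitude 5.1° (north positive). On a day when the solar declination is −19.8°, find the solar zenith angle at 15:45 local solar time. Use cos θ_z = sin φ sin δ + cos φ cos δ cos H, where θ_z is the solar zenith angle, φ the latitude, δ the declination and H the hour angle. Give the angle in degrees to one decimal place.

Hour angle H = 15° × (15.75 − 12) = 56.25°.
cos θ_z = sin φ sin δ + cos φ cos δ cos H = (0.0889)(-0.3387) + (0.9960)(0.9409)(0.5556) = 0.4906.
θ_z = arccos(0.4906) = 60.62°.

60.6°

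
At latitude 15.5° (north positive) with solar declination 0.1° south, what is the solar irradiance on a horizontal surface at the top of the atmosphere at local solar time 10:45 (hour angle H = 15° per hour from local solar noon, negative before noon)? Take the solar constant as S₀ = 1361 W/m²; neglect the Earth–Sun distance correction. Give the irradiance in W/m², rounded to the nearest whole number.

1241 W/m²

Hour angle H = 15° × (10.75 − 12) = -18.75°.
cos θ_z = sin φ sin δ + cos φ cos δ cos H = (0.2672)(-0.0017) + (0.9636)(1.0000)(0.9469) = 0.9120.
Top-of-atmosphere irradiance = S₀ cos θ_z = 1361 × 0.9120 = 1241.23 W/m².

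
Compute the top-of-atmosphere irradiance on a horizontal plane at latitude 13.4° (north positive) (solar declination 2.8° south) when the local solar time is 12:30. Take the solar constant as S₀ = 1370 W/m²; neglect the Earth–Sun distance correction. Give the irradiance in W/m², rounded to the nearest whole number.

Hour angle H = 15° × (12.5 − 12) = 7.50°.
With φ = 13.4°, δ = -2.8°, H = 7.50°: sin φ sin δ = -0.0113, cos φ cos δ cos H = 0.9633, so cos θ_z = 0.9520.
Top-of-atmosphere irradiance = S₀ cos θ_z = 1370 × 0.9520 = 1304.24 W/m².

1304 W/m²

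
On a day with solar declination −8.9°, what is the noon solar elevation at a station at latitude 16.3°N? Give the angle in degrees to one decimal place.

At local solar noon the hour angle is zero, so the elevation is 90° − |φ − δ| = 90° − |16.3° − (-8.9°)| = 90° − 25.2° = 64.8°.

64.8°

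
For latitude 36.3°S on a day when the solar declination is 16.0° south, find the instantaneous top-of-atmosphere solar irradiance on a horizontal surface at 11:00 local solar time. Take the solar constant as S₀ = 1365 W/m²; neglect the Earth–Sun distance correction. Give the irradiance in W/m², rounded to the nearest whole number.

1244 W/m²

Hour angle H = 15° × (11 − 12) = -15.00°.
With φ = -36.3°, δ = -16.0°, H = -15.00°: sin φ sin δ = 0.1632, cos φ cos δ cos H = 0.7483, so cos θ_z = 0.9115.
Top-of-atmosphere irradiance = S₀ cos θ_z = 1365 × 0.9115 = 1244.20 W/m².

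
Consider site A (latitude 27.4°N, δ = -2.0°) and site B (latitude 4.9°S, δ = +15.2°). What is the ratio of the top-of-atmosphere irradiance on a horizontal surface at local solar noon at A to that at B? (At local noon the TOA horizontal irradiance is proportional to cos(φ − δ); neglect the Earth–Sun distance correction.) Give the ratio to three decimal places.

0.928

A: cos θ_z = cos(27.4° − (-2.0°)) = 0.8712.
B: cos θ_z = cos(-4.9° − (15.2°)) = 0.9391.
Ratio A/B = 0.8712 / 0.9391 = 0.9277.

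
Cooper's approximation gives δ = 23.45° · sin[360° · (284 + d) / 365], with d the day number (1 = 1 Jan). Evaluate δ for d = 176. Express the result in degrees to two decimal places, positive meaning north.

360 × (284 + 176) / 365 = 453.699°; sin(453.699°) = 0.9979.
δ = 23.45 × 0.9979 = 23.401° ≈ +23.40°.

+23.40°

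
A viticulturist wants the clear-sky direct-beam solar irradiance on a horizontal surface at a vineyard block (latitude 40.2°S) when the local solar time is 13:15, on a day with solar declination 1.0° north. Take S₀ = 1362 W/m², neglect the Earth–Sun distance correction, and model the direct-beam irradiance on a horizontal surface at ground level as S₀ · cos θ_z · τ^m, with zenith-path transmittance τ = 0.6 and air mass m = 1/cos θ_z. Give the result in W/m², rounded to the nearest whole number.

Hour angle H = 15° × (13.25 − 12) = 18.75°.
With φ = -40.2°, δ = 1.0°, H = 18.75°: sin φ sin δ = -0.0113, cos φ cos δ cos H = 0.7232, so cos θ_z = 0.7119.
Air mass m = 1/cos θ_z = 1/0.7119 = 1.405; τ^m = 0.6^1.405 = 0.4879.
Surface direct beam = 1362 × 0.7119 × 0.4879 = 473.07 W/m².

473 W/m²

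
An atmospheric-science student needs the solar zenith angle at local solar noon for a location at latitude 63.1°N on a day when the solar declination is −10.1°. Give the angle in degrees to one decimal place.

73.2°

At local solar noon the hour angle is zero, so the zenith angle is |φ − δ| = |63.1° − (-10.1°)| = 73.2°.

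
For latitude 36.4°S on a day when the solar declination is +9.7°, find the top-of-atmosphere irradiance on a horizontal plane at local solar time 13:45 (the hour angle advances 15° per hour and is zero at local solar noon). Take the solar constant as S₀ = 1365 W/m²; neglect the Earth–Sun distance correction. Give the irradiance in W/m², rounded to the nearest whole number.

835 W/m²

Hour angle H = 15° × (13.75 − 12) = 26.25°.
cos θ_z = sin φ sin δ + cos φ cos δ cos H = (-0.5934)(0.1685) + (0.8049)(0.9857)(0.8969) = 0.6116.
Top-of-atmosphere irradiance = S₀ cos θ_z = 1365 × 0.6116 = 834.83 W/m².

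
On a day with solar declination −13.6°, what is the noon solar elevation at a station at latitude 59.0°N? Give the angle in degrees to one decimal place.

At local solar noon the hour angle is zero, so the elevation is 90° − |φ − δ| = 90° − |59.0° − (-13.6°)| = 90° − 72.6° = 17.4°.

17.4°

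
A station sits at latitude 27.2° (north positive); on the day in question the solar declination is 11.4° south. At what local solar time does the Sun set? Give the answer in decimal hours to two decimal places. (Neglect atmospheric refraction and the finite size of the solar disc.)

17.60 h

cos H_s = −tan(27.2°) · tan(-11.4°) = 0.1036, so H_s = arccos(0.1036) = 84.05°.
Sunset is at 12 + H_s/15 = 12 + 5.603 = 17.603 h local solar time.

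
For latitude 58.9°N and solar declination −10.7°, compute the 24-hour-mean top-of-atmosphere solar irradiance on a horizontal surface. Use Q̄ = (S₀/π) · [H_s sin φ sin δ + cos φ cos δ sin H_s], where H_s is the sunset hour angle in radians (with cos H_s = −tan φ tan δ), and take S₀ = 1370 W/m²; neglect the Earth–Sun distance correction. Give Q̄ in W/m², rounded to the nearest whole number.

−tan φ tan δ = −(1.6577)(-0.1890) = 0.3133; H_s = arccos(0.3133) = 71.74°. In radians, H_s = 1.2521.
H_s sin φ sin δ = 1.2521 × 0.8563 × -0.1857 = -0.1991.
cos φ cos δ sin H_s = 0.5165 × 0.9826 × 0.9496 = 0.4819.
Q̄ = (1370/π) × (-0.1991 + 0.4819) = 436.08 × 0.2828 = 123.32 W/m².

123 W/m²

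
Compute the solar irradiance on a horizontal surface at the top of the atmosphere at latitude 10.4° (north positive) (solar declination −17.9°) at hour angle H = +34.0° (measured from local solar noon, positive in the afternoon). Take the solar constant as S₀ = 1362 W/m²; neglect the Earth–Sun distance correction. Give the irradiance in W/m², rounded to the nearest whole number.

cos θ_z = sin φ sin δ + cos φ cos δ cos H = (0.1805)(-0.3074) + (0.9836)(0.9516)(0.8290) = 0.7205.
Top-of-atmosphere irradiance = S₀ cos θ_z = 1362 × 0.7205 = 981.32 W/m².

981 W/m²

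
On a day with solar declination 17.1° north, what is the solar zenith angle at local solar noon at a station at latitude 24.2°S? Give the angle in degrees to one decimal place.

At local solar noon the hour angle is zero, so the zenith angle is |φ − δ| = |-24.2° − (17.1°)| = 41.3°.

41.3°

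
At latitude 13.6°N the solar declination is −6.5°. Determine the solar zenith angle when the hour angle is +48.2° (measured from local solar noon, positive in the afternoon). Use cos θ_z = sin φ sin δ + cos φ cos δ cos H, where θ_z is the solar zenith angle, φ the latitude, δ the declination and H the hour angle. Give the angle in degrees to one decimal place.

51.9°

With φ = 13.6°, δ = -6.5°, H = 48.20°: sin φ sin δ = -0.0266, cos φ cos δ cos H = 0.6437, so cos θ_z = 0.6171.
θ_z = arccos(0.6171) = 51.90°.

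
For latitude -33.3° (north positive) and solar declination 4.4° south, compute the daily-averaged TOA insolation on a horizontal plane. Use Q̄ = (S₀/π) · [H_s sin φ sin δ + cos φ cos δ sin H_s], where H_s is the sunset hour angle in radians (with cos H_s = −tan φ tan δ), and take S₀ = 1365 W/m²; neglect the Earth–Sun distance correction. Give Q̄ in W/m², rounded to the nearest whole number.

391 W/m²

−tan φ tan δ = −(-0.6569)(-0.0769) = -0.0505; H_s = arccos(-0.0505) = 92.89°. In radians, H_s = 1.6212.
H_s sin φ sin δ = 1.6212 × -0.5490 × -0.0767 = 0.0683.
cos φ cos δ sin H_s = 0.8358 × 0.9971 × 0.9987 = 0.8323.
Q̄ = (1365/π) × (0.0683 + 0.8323) = 434.49 × 0.9006 = 391.30 W/m².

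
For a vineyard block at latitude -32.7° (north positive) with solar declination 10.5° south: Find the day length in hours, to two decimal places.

12.91 hours

−tan φ tan δ = −(-0.6420)(-0.1853) = -0.1190; H_s = arccos(-0.1190) = 96.83°.
Day length = 2 H_s / 15° h⁻¹ = 193.66° / 15 = 12.911 h.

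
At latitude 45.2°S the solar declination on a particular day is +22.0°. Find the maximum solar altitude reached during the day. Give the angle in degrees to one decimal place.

22.8°

At local solar noon the hour angle is zero, so the elevation is 90° − |φ − δ| = 90° − |-45.2° − (22.0°)| = 90° − 67.2° = 22.8°.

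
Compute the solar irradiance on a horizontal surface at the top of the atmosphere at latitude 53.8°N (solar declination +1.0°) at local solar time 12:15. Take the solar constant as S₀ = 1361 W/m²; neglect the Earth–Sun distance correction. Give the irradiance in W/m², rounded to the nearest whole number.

Hour angle H = 15° × (12.25 − 12) = 3.75°.
cos θ_z = sin φ sin δ + cos φ cos δ cos H = (0.8070)(0.0175) + (0.5906)(0.9998)(0.9979) = 0.6034.
Top-of-atmosphere irradiance = S₀ cos θ_z = 1361 × 0.6034 = 821.23 W/m².

821 W/m²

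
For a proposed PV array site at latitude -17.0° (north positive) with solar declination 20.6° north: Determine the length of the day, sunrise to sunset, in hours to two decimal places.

11.12 hours

cos H_s = −tan(-17.0°) · tan(20.6°) = 0.1149, so H_s = arccos(0.1149) = 83.40°.
Day length = 2 H_s / 15° h⁻¹ = 166.80° / 15 = 11.120 h.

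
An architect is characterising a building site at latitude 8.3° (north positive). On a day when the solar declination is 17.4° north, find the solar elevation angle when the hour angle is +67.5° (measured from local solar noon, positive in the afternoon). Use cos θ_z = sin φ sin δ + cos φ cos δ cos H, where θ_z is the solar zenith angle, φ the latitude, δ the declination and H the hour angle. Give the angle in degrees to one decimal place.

cos θ_z = sin(8.3°) sin(17.4°) + cos(8.3°) cos(17.4°) cos(67.50°) = 0.0432 + 0.3613 = 0.4045.
θ_z = arccos(0.4045) = 66.14°, so the elevation is 90° − 66.14° = 23.86°.

23.9°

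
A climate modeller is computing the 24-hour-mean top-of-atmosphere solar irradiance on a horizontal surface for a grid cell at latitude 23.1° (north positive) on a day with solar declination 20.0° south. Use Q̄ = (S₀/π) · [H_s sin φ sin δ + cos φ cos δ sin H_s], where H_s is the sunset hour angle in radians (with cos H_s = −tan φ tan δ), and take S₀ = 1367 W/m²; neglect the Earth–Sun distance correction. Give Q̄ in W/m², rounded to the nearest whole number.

cos H_s = −tan(23.1°) · tan(-20.0°) = 0.1552, so H_s = arccos(0.1552) = 81.07°. In radians, H_s = 1.4149.
H_s sin φ sin δ = 1.4149 × 0.3923 × -0.3420 = -0.1898.
cos φ cos δ sin H_s = 0.9198 × 0.9397 × 0.9879 = 0.8539.
Q̄ = (1367/π) × (-0.1898 + 0.8539) = 435.13 × 0.6641 = 288.97 W/m².

289 W/m²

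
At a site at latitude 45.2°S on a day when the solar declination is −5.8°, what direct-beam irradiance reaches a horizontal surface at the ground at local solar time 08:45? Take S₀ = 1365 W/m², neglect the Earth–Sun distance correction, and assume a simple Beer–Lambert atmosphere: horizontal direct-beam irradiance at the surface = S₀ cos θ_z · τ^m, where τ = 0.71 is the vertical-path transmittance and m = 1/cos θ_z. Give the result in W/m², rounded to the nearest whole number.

Hour angle H = 15° × (8.75 − 12) = -48.75°.
cos θ_z = sin(-45.2°) sin(-5.8°) + cos(-45.2°) cos(-5.8°) cos(-48.75°) = 0.0717 + 0.4622 = 0.5339.
Air mass m = 1/cos θ_z = 1/0.5339 = 1.873; τ^m = 0.71^1.873 = 0.5265.
Surface direct beam = 1365 × 0.5339 × 0.5265 = 383.70 W/m².

384 W/m²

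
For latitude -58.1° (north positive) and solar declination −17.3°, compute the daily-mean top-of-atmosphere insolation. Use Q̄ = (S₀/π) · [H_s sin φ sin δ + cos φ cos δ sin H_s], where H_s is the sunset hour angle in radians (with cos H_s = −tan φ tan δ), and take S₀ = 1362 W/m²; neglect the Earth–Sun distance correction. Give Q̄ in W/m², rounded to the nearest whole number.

419 W/m²

cos H_s = −tan(-58.1°) · tan(-17.3°) = -0.5004, so H_s = arccos(-0.5004) = 120.03°. In radians, H_s = 2.0949.
H_s sin φ sin δ = 2.0949 × -0.8490 × -0.2974 = 0.5289.
cos φ cos δ sin H_s = 0.5284 × 0.9548 × 0.8658 = 0.4368.
Q̄ = (1362/π) × (0.5289 + 0.4368) = 433.54 × 0.9657 = 418.67 W/m².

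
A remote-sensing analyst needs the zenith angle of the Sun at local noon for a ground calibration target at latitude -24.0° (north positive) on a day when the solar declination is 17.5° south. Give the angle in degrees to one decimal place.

6.5°

At local solar noon the hour angle is zero, so the zenith angle is |φ − δ| = |-24.0° − (-17.5°)| = 6.5°.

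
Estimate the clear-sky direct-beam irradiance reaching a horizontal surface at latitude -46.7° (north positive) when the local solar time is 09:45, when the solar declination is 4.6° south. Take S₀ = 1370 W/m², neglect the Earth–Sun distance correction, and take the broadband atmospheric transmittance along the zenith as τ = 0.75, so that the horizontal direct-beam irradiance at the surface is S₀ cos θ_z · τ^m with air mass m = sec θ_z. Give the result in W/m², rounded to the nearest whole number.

Hour angle H = 15° × (9.75 − 12) = -33.75°.
cos θ_z = sin φ sin δ + cos φ cos δ cos H = (-0.7278)(-0.0802) + (0.6858)(0.9968)(0.8315) = 0.6268.
Air mass m = 1/cos θ_z = 1/0.6268 = 1.595; τ^m = 0.75^1.595 = 0.6320.
Surface direct beam = 1370 × 0.6268 × 0.6320 = 542.71 W/m².

543 W/m²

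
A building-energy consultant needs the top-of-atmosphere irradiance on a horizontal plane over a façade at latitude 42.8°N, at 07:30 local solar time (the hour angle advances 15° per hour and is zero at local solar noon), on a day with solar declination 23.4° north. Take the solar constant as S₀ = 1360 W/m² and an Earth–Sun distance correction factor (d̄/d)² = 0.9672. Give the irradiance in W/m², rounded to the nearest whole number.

Hour angle H = 15° × (7.5 − 12) = -67.50°.
cos θ_z = sin φ sin δ + cos φ cos δ cos H = (0.6794)(0.3971) + (0.7337)(0.9178)(0.3827) = 0.5275.
Top-of-atmosphere irradiance = S₀ (d̄/d)² cos θ_z = 1360 × 0.9672 × 0.5275 = 693.87 W/m².

694 W/m²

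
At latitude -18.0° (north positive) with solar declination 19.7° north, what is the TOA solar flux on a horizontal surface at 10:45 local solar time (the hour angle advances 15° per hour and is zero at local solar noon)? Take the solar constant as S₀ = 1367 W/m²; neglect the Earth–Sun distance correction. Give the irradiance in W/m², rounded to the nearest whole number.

1017 W/m²

Hour angle H = 15° × (10.75 − 12) = -18.75°.
cos θ_z = sin φ sin δ + cos φ cos δ cos H = (-0.3090)(0.3371) + (0.9511)(0.9415)(0.9469) = 0.7437.
Top-of-atmosphere irradiance = S₀ cos θ_z = 1367 × 0.7437 = 1016.64 W/m².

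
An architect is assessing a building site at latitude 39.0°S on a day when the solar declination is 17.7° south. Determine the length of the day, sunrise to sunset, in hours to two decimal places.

cos H_s = −tan(-39.0°) · tan(-17.7°) = -0.2584, so H_s = arccos(-0.2584) = 104.98°.
Day length = 2 H_s / 15° h⁻¹ = 209.96° / 15 = 13.997 h.

14.00 hours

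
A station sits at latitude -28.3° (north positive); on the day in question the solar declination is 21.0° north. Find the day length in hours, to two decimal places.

10.41 hours

The sunset hour angle satisfies cos H_s = −tan φ tan δ = 0.2067, giving H_s = 78.07°.
Day length = 2 H_s / 15° h⁻¹ = 156.14° / 15 = 10.409 h.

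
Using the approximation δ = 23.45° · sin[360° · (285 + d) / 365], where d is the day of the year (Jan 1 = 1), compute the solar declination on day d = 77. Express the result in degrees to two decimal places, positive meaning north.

-1.21°

360 × (285 + 77) / 365 = 357.041°; sin(357.041°) = -0.0516.
δ = 23.45 × -0.0516 = -1.210° ≈ -1.21°.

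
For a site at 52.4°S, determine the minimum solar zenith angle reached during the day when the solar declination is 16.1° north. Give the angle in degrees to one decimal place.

68.5°

At local solar noon the hour angle is zero, so the zenith angle is |φ − δ| = |-52.4° − (16.1°)| = 68.5°.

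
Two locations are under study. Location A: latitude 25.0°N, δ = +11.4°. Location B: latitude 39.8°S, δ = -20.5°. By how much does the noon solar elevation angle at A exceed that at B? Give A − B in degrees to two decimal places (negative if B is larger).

A: 90° − |25.0 − (11.4)| = 76.40°.
B: 90° − |-39.8 − (-20.5)| = 70.70°.
A − B = 76.40 − 70.70 = 5.70°.

+5.70°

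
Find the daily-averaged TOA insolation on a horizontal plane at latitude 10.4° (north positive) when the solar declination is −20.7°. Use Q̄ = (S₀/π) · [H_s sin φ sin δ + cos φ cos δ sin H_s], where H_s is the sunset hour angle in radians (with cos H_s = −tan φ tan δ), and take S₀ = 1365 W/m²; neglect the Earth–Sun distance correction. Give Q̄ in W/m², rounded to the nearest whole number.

357 W/m²

cos H_s = −tan(10.4°) · tan(-20.7°) = 0.0694, so H_s = arccos(0.0694) = 86.02°. In radians, H_s = 1.5013.
H_s sin φ sin δ = 1.5013 × 0.1805 × -0.3535 = -0.0958.
cos φ cos δ sin H_s = 0.9836 × 0.9354 × 0.9976 = 0.9179.
Q̄ = (1365/π) × (-0.0958 + 0.9179) = 434.49 × 0.8221 = 357.19 W/m².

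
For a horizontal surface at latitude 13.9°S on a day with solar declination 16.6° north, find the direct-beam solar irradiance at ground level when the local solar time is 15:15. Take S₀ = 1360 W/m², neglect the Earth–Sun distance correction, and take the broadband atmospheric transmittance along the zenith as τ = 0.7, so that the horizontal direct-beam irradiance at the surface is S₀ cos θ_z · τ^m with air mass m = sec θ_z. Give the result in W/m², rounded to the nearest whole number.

385 W/m²

Hour angle H = 15° × (15.25 − 12) = 48.75°.
With φ = -13.9°, δ = 16.6°, H = 48.75°: sin φ sin δ = -0.0686, cos φ cos δ cos H = 0.6134, so cos θ_z = 0.5448.
Air mass m = 1/cos θ_z = 1/0.5448 = 1.836; τ^m = 0.7^1.836 = 0.5195.
Surface direct beam = 1360 × 0.5448 × 0.5195 = 384.91 W/m².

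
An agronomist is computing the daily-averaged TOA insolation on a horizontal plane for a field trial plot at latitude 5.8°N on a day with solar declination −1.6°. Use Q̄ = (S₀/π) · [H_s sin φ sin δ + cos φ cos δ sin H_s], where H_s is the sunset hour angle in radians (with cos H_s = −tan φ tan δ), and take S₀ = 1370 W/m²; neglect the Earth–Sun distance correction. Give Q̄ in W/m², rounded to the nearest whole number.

The sunset hour angle satisfies cos H_s = −tan φ tan δ = 0.0028, giving H_s = 89.84°. In radians, H_s = 1.5680.
H_s sin φ sin δ = 1.5680 × 0.1011 × -0.0279 = -0.0044.
cos φ cos δ sin H_s = 0.9949 × 0.9996 × 1.0000 = 0.9945.
Q̄ = (1370/π) × (-0.0044 + 0.9945) = 436.08 × 0.9901 = 431.76 W/m².

432 W/m²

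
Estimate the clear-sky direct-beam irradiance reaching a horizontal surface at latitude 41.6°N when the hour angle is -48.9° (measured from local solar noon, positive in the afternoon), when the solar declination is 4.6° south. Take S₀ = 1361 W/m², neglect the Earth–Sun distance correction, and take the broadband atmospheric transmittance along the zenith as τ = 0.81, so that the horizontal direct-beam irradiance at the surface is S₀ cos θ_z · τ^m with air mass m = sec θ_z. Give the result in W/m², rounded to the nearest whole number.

367 W/m²

With φ = 41.6°, δ = -4.6°, H = -48.90°: sin φ sin δ = -0.0532, cos φ cos δ cos H = 0.4900, so cos θ_z = 0.4368.
Air mass m = 1/cos θ_z = 1/0.4368 = 2.289; τ^m = 0.81^2.289 = 0.6173.
Surface direct beam = 1361 × 0.4368 × 0.6173 = 366.98 W/m².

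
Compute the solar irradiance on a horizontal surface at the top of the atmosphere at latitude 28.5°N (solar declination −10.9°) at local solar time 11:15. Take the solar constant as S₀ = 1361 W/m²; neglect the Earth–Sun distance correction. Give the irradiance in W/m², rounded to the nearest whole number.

Hour angle H = 15° × (11.25 − 12) = -11.25°.
cos θ_z = sin φ sin δ + cos φ cos δ cos H = (0.4772)(-0.1891) + (0.8788)(0.9820)(0.9808) = 0.7562.
Top-of-atmosphere irradiance = S₀ cos θ_z = 1361 × 0.7562 = 1029.19 W/m².

1029 W/m²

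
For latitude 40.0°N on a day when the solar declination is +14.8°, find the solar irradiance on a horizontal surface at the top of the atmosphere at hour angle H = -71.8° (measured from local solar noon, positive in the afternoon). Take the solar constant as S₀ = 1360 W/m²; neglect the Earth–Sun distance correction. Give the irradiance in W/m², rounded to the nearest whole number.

cos θ_z = sin(40.0°) sin(14.8°) + cos(40.0°) cos(14.8°) cos(-71.80°) = 0.1642 + 0.2313 = 0.3955.
Top-of-atmosphere irradiance = S₀ cos θ_z = 1360 × 0.3955 = 537.88 W/m².

538 W/m²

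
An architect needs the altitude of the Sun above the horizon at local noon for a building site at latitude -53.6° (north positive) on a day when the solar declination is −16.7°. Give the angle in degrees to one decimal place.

53.1°

At local solar noon the hour angle is zero, so the elevation is 90° − |φ − δ| = 90° − |-53.6° − (-16.7°)| = 90° − 36.9° = 53.1°.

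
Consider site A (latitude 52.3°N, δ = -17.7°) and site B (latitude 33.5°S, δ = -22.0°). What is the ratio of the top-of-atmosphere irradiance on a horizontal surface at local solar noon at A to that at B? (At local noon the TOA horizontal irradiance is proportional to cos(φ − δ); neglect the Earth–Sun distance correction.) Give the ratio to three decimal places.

0.349

A: cos θ_z = cos(52.3° − (-17.7°)) = 0.3420.
B: cos θ_z = cos(-33.5° − (-22.0°)) = 0.9799.
Ratio A/B = 0.3420 / 0.9799 = 0.3490.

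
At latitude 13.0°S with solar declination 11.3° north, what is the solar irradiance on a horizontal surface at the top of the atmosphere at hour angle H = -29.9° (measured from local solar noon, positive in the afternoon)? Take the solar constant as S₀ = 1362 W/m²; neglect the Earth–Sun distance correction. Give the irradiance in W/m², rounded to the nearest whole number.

1068 W/m²

cos θ_z = sin φ sin δ + cos φ cos δ cos H = (-0.2250)(0.1959) + (0.9744)(0.9806)(0.8669) = 0.7842.
Top-of-atmosphere irradiance = S₀ cos θ_z = 1362 × 0.7842 = 1068.08 W/m².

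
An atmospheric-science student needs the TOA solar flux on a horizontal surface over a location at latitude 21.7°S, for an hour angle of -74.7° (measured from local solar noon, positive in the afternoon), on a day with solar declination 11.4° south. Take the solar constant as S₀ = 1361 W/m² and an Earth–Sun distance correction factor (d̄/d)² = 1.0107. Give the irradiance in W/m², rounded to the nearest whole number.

cos θ_z = sin(-21.7°) sin(-11.4°) + cos(-21.7°) cos(-11.4°) cos(-74.70°) = 0.0731 + 0.2403 = 0.3134.
Top-of-atmosphere irradiance = S₀ (d̄/d)² cos θ_z = 1361 × 1.0107 × 0.3134 = 431.10 W/m².

431 W/m²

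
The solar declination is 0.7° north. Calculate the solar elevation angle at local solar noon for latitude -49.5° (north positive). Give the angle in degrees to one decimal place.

39.8°

At local solar noon the hour angle is zero, so the elevation is 90° − |φ − δ| = 90° − |-49.5° − (0.7°)| = 90° − 50.2° = 39.8°.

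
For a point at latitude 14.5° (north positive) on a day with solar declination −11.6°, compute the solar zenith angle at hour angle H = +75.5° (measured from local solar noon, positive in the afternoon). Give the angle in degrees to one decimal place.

cos θ_z = sin(14.5°) sin(-11.6°) + cos(14.5°) cos(-11.6°) cos(75.50°) = -0.0503 + 0.2375 = 0.1872.
θ_z = arccos(0.1872) = 79.21°.

79.2°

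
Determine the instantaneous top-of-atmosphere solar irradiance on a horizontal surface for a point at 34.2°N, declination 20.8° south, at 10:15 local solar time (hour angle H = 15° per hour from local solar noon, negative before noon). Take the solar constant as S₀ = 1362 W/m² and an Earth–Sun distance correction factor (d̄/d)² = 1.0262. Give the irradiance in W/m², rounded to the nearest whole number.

690 W/m²

Hour angle H = 15° × (10.25 − 12) = -26.25°.
cos θ_z = sin φ sin δ + cos φ cos δ cos H = (0.5621)(-0.3551) + (0.8271)(0.9348)(0.8969) = 0.4939.
Top-of-atmosphere irradiance = S₀ (d̄/d)² cos θ_z = 1362 × 1.0262 × 0.4939 = 690.32 W/m².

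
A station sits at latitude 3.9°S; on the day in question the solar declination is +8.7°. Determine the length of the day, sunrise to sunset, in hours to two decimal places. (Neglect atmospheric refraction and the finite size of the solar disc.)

The sunset hour angle satisfies cos H_s = −tan φ tan δ = 0.0104, giving H_s = 89.40°.
Day length = 2 H_s / 15° h⁻¹ = 178.80° / 15 = 11.920 h.

11.92 hours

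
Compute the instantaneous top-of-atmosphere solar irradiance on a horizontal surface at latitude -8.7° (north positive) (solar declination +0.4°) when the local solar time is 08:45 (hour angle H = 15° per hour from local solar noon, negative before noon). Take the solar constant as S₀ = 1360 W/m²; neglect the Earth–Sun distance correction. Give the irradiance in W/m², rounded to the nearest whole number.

885 W/m²

Hour angle H = 15° × (8.75 − 12) = -48.75°.
With φ = -8.7°, δ = 0.4°, H = -48.75°: sin φ sin δ = -0.0011, cos φ cos δ cos H = 0.6517, so cos θ_z = 0.6506.
Top-of-atmosphere irradiance = S₀ cos θ_z = 1360 × 0.6506 = 884.82 W/m².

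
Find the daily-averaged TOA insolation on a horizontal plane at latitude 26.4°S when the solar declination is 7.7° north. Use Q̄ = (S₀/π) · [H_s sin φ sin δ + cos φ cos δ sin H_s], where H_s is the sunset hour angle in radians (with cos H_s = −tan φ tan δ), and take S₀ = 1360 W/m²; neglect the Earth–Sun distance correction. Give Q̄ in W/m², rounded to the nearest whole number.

345 W/m²

−tan φ tan δ = −(-0.4964)(0.1352) = 0.0671; H_s = arccos(0.0671) = 86.15°. In radians, H_s = 1.5036.
H_s sin φ sin δ = 1.5036 × -0.4446 × 0.1340 = -0.0896.
cos φ cos δ sin H_s = 0.8957 × 0.9910 × 0.9977 = 0.8856.
Q̄ = (1360/π) × (-0.0896 + 0.8856) = 432.90 × 0.7960 = 344.59 W/m².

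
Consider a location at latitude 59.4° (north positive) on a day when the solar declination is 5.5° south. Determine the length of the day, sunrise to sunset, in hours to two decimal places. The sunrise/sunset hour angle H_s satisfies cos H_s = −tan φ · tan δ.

−tan φ tan δ = −(1.6909)(-0.0963) = 0.1628; H_s = arccos(0.1628) = 80.63°.
Day length = 2 H_s / 15° h⁻¹ = 161.26° / 15 = 10.751 h.

10.75 hours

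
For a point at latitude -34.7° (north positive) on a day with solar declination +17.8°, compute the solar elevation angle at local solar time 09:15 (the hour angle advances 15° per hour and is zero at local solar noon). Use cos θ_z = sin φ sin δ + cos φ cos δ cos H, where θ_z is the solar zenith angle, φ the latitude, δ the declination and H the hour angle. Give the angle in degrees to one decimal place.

24.5°

Hour angle H = 15° × (9.25 − 12) = -41.25°.
cos θ_z = sin φ sin δ + cos φ cos δ cos H = (-0.5693)(0.3057) + (0.8221)(0.9521)(0.7518) = 0.4144.
θ_z = arccos(0.4144) = 65.52°, so the elevation is 90° − 65.52° = 24.48°.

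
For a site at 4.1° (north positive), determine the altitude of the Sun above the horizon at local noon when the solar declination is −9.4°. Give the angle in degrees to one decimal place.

76.5°

At local solar noon the hour angle is zero, so the elevation is 90° − |φ − δ| = 90° − |4.1° − (-9.4°)| = 90° − 13.5° = 76.5°.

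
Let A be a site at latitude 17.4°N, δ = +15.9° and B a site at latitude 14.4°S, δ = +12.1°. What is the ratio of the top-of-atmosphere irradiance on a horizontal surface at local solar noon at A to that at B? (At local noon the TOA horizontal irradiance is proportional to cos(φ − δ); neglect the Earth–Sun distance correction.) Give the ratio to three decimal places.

1.117

A: cos θ_z = cos(17.4° − (15.9°)) = 0.9997.
B: cos θ_z = cos(-14.4° − (12.1°)) = 0.8949.
Ratio A/B = 0.9997 / 0.8949 = 1.1171.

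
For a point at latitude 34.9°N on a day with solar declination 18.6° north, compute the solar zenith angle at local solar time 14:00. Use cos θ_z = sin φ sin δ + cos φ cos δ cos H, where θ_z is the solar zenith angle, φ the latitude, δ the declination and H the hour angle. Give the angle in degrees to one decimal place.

Hour angle H = 15° × (14 − 12) = 30.00°.
cos θ_z = sin(34.9°) sin(18.6°) + cos(34.9°) cos(18.6°) cos(30.00°) = 0.1825 + 0.6732 = 0.8557.
θ_z = arccos(0.8557) = 31.16°.

31.2°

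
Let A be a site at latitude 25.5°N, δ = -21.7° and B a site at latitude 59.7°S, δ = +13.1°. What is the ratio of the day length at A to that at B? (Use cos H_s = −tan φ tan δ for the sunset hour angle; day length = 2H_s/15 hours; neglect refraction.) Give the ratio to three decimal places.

A: H_s = arccos(−tan 25.5° · tan -21.7°) = 79.06°, so 2H_s/15 = 10.5413 h.
B: H_s = arccos(−tan -59.7° · tan 13.1°) = 66.53°, so 2H_s/15 = 8.8707 h.
Ratio A/B = 10.5413 / 8.8707 = 1.1883.

1.188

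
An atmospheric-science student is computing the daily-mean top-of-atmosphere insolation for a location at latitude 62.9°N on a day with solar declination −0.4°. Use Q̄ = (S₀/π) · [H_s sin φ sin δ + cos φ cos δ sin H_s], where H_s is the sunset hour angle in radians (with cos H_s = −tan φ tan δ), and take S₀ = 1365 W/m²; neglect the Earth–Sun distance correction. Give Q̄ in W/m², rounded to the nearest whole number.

194 W/m²

−tan φ tan δ = −(1.9542)(-0.0070) = 0.0137; H_s = arccos(0.0137) = 89.22°. In radians, H_s = 1.5572.
H_s sin φ sin δ = 1.5572 × 0.8902 × -0.0070 = -0.0097.
cos φ cos δ sin H_s = 0.4555 × 1.0000 × 0.9999 = 0.4555.
Q̄ = (1365/π) × (-0.0097 + 0.4555) = 434.49 × 0.4458 = 193.70 W/m².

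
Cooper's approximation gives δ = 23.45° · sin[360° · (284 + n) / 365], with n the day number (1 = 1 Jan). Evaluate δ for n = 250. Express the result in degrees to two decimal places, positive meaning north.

+5.40°

360 × (284 + 250) / 365 = 526.685°; sin(526.685°) = 0.2303.
δ = 23.45 × 0.2303 = 5.401° ≈ +5.40°.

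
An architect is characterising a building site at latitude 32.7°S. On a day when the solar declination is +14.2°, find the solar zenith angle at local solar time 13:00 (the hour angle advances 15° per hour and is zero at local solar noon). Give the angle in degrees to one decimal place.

Hour angle H = 15° × (13 − 12) = 15.00°.
With φ = -32.7°, δ = 14.2°, H = 15.00°: sin φ sin δ = -0.1325, cos φ cos δ cos H = 0.7880, so cos θ_z = 0.6555.
θ_z = arccos(0.6555) = 49.04°.

49.0°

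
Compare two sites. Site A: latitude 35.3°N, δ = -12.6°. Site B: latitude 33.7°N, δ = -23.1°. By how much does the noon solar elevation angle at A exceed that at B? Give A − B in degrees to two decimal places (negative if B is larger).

+8.90°

A: 90° − |35.3 − (-12.6)| = 42.10°.
B: 90° − |33.7 − (-23.1)| = 33.20°.
A − B = 42.10 − 33.20 = 8.90°.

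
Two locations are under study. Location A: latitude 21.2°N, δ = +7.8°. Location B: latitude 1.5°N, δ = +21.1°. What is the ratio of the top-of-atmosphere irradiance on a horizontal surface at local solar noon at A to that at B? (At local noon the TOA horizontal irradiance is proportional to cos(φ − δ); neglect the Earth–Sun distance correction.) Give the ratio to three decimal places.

1.033

A: cos θ_z = cos(21.2° − (7.8°)) = 0.9728.
B: cos θ_z = cos(1.5° − (21.1°)) = 0.9421.
Ratio A/B = 0.9728 / 0.9421 = 1.0326.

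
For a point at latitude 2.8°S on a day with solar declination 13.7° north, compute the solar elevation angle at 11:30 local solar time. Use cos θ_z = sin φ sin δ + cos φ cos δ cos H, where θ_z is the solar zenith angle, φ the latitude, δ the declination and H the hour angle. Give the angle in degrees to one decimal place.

Hour angle H = 15° × (11.5 − 12) = -7.50°.
cos θ_z = sin φ sin δ + cos φ cos δ cos H = (-0.0488)(0.2368) + (0.9988)(0.9715)(0.9914) = 0.9504.
θ_z = arccos(0.9504) = 18.12°, so the elevation is 90° − 18.12° = 71.88°.

71.9°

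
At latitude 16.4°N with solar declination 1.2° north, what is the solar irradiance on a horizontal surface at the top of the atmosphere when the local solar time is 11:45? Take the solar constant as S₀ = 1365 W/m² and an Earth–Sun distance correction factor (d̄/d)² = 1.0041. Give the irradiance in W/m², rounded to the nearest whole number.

1320 W/m²

Hour angle H = 15° × (11.75 − 12) = -3.75°.
cos θ_z = sin φ sin δ + cos φ cos δ cos H = (0.2823)(0.0209) + (0.9593)(0.9998)(0.9979) = 0.9630.
Top-of-atmosphere irradiance = S₀ (d̄/d)² cos θ_z = 1365 × 1.0041 × 0.9630 = 1319.88 W/m².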